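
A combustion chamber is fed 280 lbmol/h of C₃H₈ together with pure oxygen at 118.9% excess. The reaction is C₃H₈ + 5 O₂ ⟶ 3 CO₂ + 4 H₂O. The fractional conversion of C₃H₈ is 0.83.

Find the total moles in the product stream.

Stoichiometric O₂ = 5 × 280 = 1400 lbmol/h; O₂ fed = 1400 × 2.189 = 3065 lbmol/h.
Fuel reacted = 0.83 × 280 → ξ = 232.4 lbmol/h.
Outlet (n = n₀ + ν ξ):
  C₃H₈: 280 − 1(232.4) = 47.6
  O₂: 3065 − 5(232.4) = 1903
  CO₂: 0 + 3(232.4) = 697.2
  H₂O: 0 + 4(232.4) = 929.6
Total out = 47.6 + 1903 + 697.2 + 929.6 = 3577 lbmol/h.

3580 lbmol/h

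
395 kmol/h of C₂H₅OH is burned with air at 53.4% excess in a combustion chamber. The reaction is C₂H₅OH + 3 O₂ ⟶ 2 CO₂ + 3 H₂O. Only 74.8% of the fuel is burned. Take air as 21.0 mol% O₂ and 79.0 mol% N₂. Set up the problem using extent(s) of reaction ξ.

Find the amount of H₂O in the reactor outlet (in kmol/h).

Stoichiometric O₂ = 3 × 395 = 1185 kmol/h; O₂ fed = 1185 × 1.534 = 1818 kmol/h.
N₂ fed = 1818 × 79/21 = 6838 kmol/h.
Fuel reacted = 0.748 × 395 → ξ = 295.5 kmol/h.
Outlet (n = n₀ + ν ξ):
  C₂H₅OH: 395 − 1(295.5) = 99.54
  O₂: 1818 − 3(295.5) = 931.4
  N₂: 6838 (inert)
  CO₂: 0 + 2(295.5) = 590.9
  H₂O: 0 + 3(295.5) = 886.4

886 kmol/h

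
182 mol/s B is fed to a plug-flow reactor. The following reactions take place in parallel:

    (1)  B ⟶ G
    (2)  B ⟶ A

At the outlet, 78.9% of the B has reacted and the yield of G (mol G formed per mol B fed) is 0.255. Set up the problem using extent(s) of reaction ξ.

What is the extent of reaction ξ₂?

ξ₂ = 97.2 mol/s

Yield of G: 1ξ₁ / 182 = 0.255 → ξ₁ = 46.41 mol/s.
Conversion of B: 1ξ₁ + 1ξ₂ = 0.789 × 182 = 143.6 → ξ₂ = 97.19 mol/s.
Outlet amounts (n = n₀ + Σ ν·ξ):
  B: 182 − 1(46.41) − 1(97.19) = 38.4
  G: 0 + 1(46.41) = 46.41
  A: 0 + 1(97.19) = 97.19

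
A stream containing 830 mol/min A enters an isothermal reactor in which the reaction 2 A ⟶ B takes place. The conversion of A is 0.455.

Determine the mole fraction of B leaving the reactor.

0.294

A reacted = 0.455 × 830 = 377.7 mol/min; ν_A = −2, so ξ = 377.7/2 = 188.8 mol/min.
Outlet amounts (n = n₀ + ν ξ):
  A: 830 − 2(188.8) = 452.3
  B: 0 + 1(188.8) = 188.8
Total out = 641.2 mol/min; y_B = 188.8 / 641.2 = 0.2945.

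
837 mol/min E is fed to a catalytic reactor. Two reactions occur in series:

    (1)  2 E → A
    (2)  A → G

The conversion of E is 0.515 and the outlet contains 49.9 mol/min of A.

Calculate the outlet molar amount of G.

166 mol/min

Conversion of E: E consumed = 2ξ₁ = 0.515 × 837 → ξ₁ = 215.5 mol/min.
A balance: n_A = 0 + 1ξ₁ − 1ξ₂ = 49.9 → ξ₂ = (1·215.5 − 49.9)/1 = 165.6 mol/min.
Outlet amounts (n = n₀ + Σ ν·ξ):
  E: 837 − 2(215.5) = 405.9
  A: 0 + 1(215.5) − 1(165.6) = 49.9
  G: 0 + 1(165.6) = 165.6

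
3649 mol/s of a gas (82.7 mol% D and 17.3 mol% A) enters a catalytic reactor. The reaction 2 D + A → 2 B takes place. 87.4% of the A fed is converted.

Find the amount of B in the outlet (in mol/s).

1100 mol/s

A reacted = 0.874 × 631.3 = 551.7 mol/s; ν_A = −1, so ξ = 551.7/1 = 551.7 mol/s.
Outlet amounts (n = n₀ + ν ξ):
  D: 3018 − 2(551.7) = 1914
  A: 631.3 − 1(551.7) = 79.54
  B: 0 + 2(551.7) = 1103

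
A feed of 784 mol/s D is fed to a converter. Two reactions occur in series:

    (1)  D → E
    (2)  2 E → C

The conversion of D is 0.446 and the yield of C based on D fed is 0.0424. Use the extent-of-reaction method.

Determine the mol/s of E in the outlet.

283 mol/s

Conversion of D: D consumed = 1ξ₁ = 0.446 × 784 → ξ₁ = 349.7 mol/s.
Yield of C: 1ξ₂ / 784 = 0.0424 → ξ₂ = 33.24 mol/s.
Outlet amounts (n = n₀ + Σ ν·ξ):
  D: 784 − 1(349.7) = 434.3
  E: 0 + 1(349.7) − 2(33.24) = 283.2
  C: 0 + 1(33.24) = 33.24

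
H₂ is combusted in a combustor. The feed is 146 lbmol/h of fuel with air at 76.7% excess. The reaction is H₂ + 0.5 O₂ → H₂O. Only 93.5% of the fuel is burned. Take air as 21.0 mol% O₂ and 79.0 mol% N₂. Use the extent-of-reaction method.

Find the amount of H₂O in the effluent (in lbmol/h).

137 lbmol/h

Stoichiometric O₂ = 0.5 × 146 = 73 lbmol/h; O₂ fed = 73 × 1.767 = 129 lbmol/h.
N₂ fed = 129 × 79/21 = 485.3 lbmol/h.
Fuel reacted = 0.935 × 146 → ξ = 136.5 lbmol/h.
Outlet (n = n₀ + ν ξ):
  H₂: 146 − 1(136.5) = 9.49
  O₂: 129 − 0.5(136.5) = 60.74
  N₂: 485.3 (inert)
  H₂O: 0 + 1(136.5) = 136.5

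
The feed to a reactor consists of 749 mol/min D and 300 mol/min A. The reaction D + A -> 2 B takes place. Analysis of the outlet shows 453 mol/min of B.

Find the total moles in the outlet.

1050 mol/min

For B: n = n₀ + 2ξ → 453 = 0 + 2ξ, giving ξ = 226.5 mol/min.
Outlet amounts (n = n₀ + ν ξ):
  D: 749 − 1(226.5) = 522.5
  A: 300 − 1(226.5) = 73.5
  B: 0 + 2(226.5) = 453
Total out = 522.5 + 73.5 + 453 = 1049 mol/min.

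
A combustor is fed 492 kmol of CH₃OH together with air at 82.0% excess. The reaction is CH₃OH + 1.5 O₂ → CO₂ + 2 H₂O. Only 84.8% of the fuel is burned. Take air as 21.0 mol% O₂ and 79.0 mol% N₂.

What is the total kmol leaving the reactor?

Stoichiometric O₂ = 1.5 × 492 = 738 kmol; O₂ fed = 738 × 1.820 = 1343 kmol.
N₂ fed = 1343 × 79/21 = 5053 kmol.
Fuel reacted = 0.848 × 492 → ξ = 417.2 kmol.
Outlet (n = n₀ + ν ξ):
  CH₃OH: 492 − 1(417.2) = 74.78
  O₂: 1343 − 1.5(417.2) = 717.3
  N₂: 5053 (inert)
  CO₂: 0 + 1(417.2) = 417.2
  H₂O: 0 + 2(417.2) = 834.4
Total out = 74.78 + 717.3 + 5053 + 417.2 + 834.4 = 7097 kmol.

7100 kmol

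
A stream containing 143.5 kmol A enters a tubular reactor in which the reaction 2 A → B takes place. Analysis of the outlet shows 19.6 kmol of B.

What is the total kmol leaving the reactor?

124 kmol

For B: n = n₀ + 1ξ → 19.6 = 0 + 1ξ, giving ξ = 19.6 kmol.
Outlet amounts (n = n₀ + ν ξ):
  A: 143.5 − 2(19.6) = 104.3
  B: 0 + 1(19.6) = 19.6
Total out = 104.3 + 19.6 = 123.9 kmol.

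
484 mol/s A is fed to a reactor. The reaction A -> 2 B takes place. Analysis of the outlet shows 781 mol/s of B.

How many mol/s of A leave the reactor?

93.5 mol/s

For B: n = n₀ + 2ξ → 781 = 0 + 2ξ, giving ξ = 390.5 mol/s.
Outlet amounts (n = n₀ + ν ξ):
  A: 484 − 1(390.5) = 93.5
  B: 0 + 2(390.5) = 781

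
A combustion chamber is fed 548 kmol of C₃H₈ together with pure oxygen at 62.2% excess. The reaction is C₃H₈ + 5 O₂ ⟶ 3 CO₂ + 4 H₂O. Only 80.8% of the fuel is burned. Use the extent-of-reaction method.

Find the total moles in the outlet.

5440 kmol

Stoichiometric O₂ = 5 × 548 = 2740 kmol; O₂ fed = 2740 × 1.622 = 4444 kmol.
Fuel reacted = 0.808 × 548 → ξ = 442.8 kmol.
Outlet (n = n₀ + ν ξ):
  C₃H₈: 548 − 1(442.8) = 105.2
  O₂: 4444 − 5(442.8) = 2230
  CO₂: 0 + 3(442.8) = 1328
  H₂O: 0 + 4(442.8) = 1771
Total out = 105.2 + 2230 + 1328 + 1771 = 5435 kmol.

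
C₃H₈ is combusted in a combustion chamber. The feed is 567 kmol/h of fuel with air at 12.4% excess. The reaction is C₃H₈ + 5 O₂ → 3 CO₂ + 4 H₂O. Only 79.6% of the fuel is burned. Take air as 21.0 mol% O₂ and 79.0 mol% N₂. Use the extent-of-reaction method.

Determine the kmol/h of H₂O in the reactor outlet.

1810 kmol/h

Stoichiometric O₂ = 5 × 567 = 2835 kmol/h; O₂ fed = 2835 × 1.124 = 3187 kmol/h.
N₂ fed = 3187 × 79/21 = 11990 kmol/h.
Fuel reacted = 0.796 × 567 → ξ = 451.3 kmol/h.
Outlet (n = n₀ + ν ξ):
  C₃H₈: 567 − 1(451.3) = 115.7
  O₂: 3187 − 5(451.3) = 929.9
  N₂: 11990 (inert)
  CO₂: 0 + 3(451.3) = 1354
  H₂O: 0 + 4(451.3) = 1805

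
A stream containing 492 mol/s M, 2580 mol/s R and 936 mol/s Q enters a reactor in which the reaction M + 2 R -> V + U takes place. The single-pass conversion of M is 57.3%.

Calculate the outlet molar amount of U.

282 mol/s

M reacted = 0.573 × 492 = 281.9 mol/s; ν_M = −1, so ξ = 281.9/1 = 281.9 mol/s.
Outlet amounts (n = n₀ + ν ξ):
  M: 492 − 1(281.9) = 210.1
  R: 2580 − 2(281.9) = 2016
  V: 0 + 1(281.9) = 281.9
  U: 0 + 1(281.9) = 281.9
  Q: 936 (inert)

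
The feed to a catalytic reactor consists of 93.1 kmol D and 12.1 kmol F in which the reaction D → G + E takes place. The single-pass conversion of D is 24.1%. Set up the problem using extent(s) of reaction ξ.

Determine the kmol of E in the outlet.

22.4 kmol

D reacted = 0.241 × 93.1 = 22.44 kmol; ν_D = −1, so ξ = 22.44/1 = 22.44 kmol.
Outlet amounts (n = n₀ + ν ξ):
  D: 93.1 − 1(22.44) = 70.66
  G: 0 + 1(22.44) = 22.44
  E: 0 + 1(22.44) = 22.44
  F: 12.1 (inert)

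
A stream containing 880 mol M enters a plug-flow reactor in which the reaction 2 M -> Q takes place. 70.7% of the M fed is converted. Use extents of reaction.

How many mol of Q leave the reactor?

311 mol

M reacted = 0.707 × 880 = 622.2 mol; ν_M = −2, so ξ = 622.2/2 = 311.1 mol.
Outlet amounts (n = n₀ + ν ξ):
  M: 880 − 2(311.1) = 257.8
  Q: 0 + 1(311.1) = 311.1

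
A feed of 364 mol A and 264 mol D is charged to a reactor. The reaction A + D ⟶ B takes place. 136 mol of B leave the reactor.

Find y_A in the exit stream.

0.463

For B: n = n₀ + 1ξ → 136 = 0 + 1ξ, giving ξ = 136 mol.
Outlet amounts (n = n₀ + ν ξ):
  A: 364 − 1(136) = 228
  D: 264 − 1(136) = 128
  B: 0 + 1(136) = 136
Total out = 492 mol; y_A = 228 / 492 = 0.4634.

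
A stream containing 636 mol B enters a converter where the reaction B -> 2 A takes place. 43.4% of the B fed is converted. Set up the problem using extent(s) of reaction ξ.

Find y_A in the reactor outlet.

B reacted = 0.434 × 636 = 276 mol; ν_B = −1, so ξ = 276/1 = 276 mol.
Outlet amounts (n = n₀ + ν ξ):
  B: 636 − 1(276) = 360
  A: 0 + 2(276) = 552
Total out = 912 mol; y_A = 552 / 912 = 0.6053.

0.605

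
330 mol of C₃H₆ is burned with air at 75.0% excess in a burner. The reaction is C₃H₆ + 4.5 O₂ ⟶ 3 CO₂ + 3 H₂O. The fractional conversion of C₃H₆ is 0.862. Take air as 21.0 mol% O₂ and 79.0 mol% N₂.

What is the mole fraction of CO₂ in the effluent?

Stoichiometric O₂ = 4.5 × 330 = 1485 mol; O₂ fed = 1485 × 1.750 = 2599 mol.
N₂ fed = 2599 × 79/21 = 9776 mol.
Fuel reacted = 0.862 × 330 → ξ = 284.5 mol.
Outlet (n = n₀ + ν ξ):
  C₃H₆: 330 − 1(284.5) = 45.54
  O₂: 2599 − 4.5(284.5) = 1319
  N₂: 9776 (inert)
  CO₂: 0 + 3(284.5) = 853.4
  H₂O: 0 + 3(284.5) = 853.4
Total out = 12850 mol; y_CO₂ = 853.4 / 12850 = 0.06643.

0.0664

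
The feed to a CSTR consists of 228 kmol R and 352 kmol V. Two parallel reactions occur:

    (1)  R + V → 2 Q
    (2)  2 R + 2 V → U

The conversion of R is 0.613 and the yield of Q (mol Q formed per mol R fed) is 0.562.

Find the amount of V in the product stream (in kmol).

212 kmol

Yield of Q: 2ξ₁ / 228 = 0.562 → ξ₁ = 64.07 kmol.
Conversion of R: 1ξ₁ + 2ξ₂ = 0.613 × 228 = 139.8 → ξ₂ = 37.85 kmol.
Outlet amounts (n = n₀ + Σ ν·ξ):
  R: 228 − 1(64.07) − 2(37.85) = 88.24
  V: 352 − 1(64.07) − 2(37.85) = 212.2
  Q: 0 + 2(64.07) = 128.1
  U: 0 + 1(37.85) = 37.85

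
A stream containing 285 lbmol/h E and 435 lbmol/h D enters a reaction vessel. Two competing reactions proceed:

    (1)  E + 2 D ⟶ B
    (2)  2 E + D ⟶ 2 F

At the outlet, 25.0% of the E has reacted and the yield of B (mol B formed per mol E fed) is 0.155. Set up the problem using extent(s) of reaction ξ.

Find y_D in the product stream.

Yield of B: 1ξ₁ / 285 = 0.155 → ξ₁ = 44.17 lbmol/h.
Conversion of E: 1ξ₁ + 2ξ₂ = 0.25 × 285 = 71.25 → ξ₂ = 13.54 lbmol/h.
Outlet amounts (n = n₀ + Σ ν·ξ):
  E: 285 − 1(44.17) − 2(13.54) = 213.8
  D: 435 − 2(44.17) − 1(13.54) = 333.1
  B: 0 + 1(44.17) = 44.17
  F: 0 + 2(13.54) = 27.08
Total out = 618.1 lbmol/h; y_D = 333.1 / 618.1 = 0.5389.

0.539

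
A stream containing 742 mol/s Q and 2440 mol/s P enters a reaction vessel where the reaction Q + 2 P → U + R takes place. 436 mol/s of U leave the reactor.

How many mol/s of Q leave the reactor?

306 mol/s

For U: n = n₀ + 1ξ → 436 = 0 + 1ξ, giving ξ = 436 mol/s.
Outlet amounts (n = n₀ + ν ξ):
  Q: 742 − 1(436) = 306
  P: 2440 − 2(436) = 1568
  U: 0 + 1(436) = 436
  R: 0 + 1(436) = 436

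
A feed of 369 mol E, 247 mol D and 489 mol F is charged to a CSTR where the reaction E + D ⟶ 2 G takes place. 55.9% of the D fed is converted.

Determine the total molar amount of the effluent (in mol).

1100 mol

D reacted = 0.559 × 247 = 138.1 mol; ν_D = −1, so ξ = 138.1/1 = 138.1 mol.
Outlet amounts (n = n₀ + ν ξ):
  E: 369 − 1(138.1) = 230.9
  D: 247 − 1(138.1) = 108.9
  G: 0 + 2(138.1) = 276.1
  F: 489 (inert)
Total out = 230.9 + 108.9 + 276.1 + 489 = 1105 mol.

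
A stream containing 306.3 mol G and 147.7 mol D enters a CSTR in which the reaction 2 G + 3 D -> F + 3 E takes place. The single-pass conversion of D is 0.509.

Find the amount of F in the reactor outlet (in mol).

25.1 mol

D reacted = 0.509 × 147.7 = 75.18 mol; ν_D = −3, so ξ = 75.18/3 = 25.06 mol.
Outlet amounts (n = n₀ + ν ξ):
  G: 306.3 − 2(25.06) = 256.2
  D: 147.7 − 3(25.06) = 72.52
  F: 0 + 1(25.06) = 25.06
  E: 0 + 3(25.06) = 75.18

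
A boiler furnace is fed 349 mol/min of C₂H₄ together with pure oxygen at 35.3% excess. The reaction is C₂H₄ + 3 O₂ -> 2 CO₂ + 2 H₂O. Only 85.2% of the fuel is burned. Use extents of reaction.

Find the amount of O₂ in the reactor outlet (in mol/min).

Stoichiometric O₂ = 3 × 349 = 1047 mol/min; O₂ fed = 1047 × 1.353 = 1417 mol/min.
Fuel reacted = 0.852 × 349 → ξ = 297.3 mol/min.
Outlet (n = n₀ + ν ξ):
  C₂H₄: 349 − 1(297.3) = 51.65
  O₂: 1417 − 3(297.3) = 524.5
  CO₂: 0 + 2(297.3) = 594.7
  H₂O: 0 + 2(297.3) = 594.7

525 mol/min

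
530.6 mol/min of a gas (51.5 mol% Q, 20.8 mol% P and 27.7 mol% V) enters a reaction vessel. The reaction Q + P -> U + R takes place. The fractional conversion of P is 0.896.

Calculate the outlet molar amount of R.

98.9 mol/min

P reacted = 0.896 × 110.4 = 98.89 mol/min; ν_P = −1, so ξ = 98.89/1 = 98.89 mol/min.
Outlet amounts (n = n₀ + ν ξ):
  Q: 273.3 − 1(98.89) = 174.4
  P: 110.4 − 1(98.89) = 11.48
  U: 0 + 1(98.89) = 98.89
  R: 0 + 1(98.89) = 98.89
  V: 147 (inert)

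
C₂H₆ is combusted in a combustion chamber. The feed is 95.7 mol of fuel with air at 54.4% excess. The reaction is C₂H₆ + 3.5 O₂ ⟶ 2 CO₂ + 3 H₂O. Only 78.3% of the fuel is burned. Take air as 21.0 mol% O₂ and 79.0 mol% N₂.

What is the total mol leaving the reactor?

2600 mol

Stoichiometric O₂ = 3.5 × 95.7 = 334.9 mol; O₂ fed = 334.9 × 1.544 = 517.2 mol.
N₂ fed = 517.2 × 79/21 = 1946 mol.
Fuel reacted = 0.783 × 95.7 → ξ = 74.93 mol.
Outlet (n = n₀ + ν ξ):
  C₂H₆: 95.7 − 1(74.93) = 20.77
  O₂: 517.2 − 3.5(74.93) = 254.9
  N₂: 1946 (inert)
  CO₂: 0 + 2(74.93) = 149.9
  H₂O: 0 + 3(74.93) = 224.8
Total out = 20.77 + 254.9 + 1946 + 149.9 + 224.8 = 2596 mol.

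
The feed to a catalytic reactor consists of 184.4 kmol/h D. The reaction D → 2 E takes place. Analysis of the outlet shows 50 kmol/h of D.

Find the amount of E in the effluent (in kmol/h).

269 kmol/h

For D: n = n₀ − 1ξ → 50 = 184.4 − 1ξ, giving ξ = 134.4 kmol/h.
Outlet amounts (n = n₀ + ν ξ):
  D: 184.4 − 1(134.4) = 50
  E: 0 + 2(134.4) = 268.8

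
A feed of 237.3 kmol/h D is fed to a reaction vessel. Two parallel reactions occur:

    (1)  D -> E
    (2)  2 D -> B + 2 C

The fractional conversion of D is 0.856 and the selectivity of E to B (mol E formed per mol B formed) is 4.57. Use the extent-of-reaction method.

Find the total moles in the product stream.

Conversion of D: D consumed = 0.856 × 237.3 = 203.1 kmol/h = 1ξ₁ + 2ξ₂.
Selectivity: 1ξ₁ / (1ξ₂) = 4.57 → ξ₁ = 4.57 ξ₂.
Substitute: (1·4.57 + 2) ξ₂ = 203.1 → ξ₂ = 30.92 kmol/h, ξ₁ = 141.3 kmol/h.
Outlet amounts (n = n₀ + Σ ν·ξ):
  D: 237.3 − 1(141.3) − 2(30.92) = 34.17
  E: 0 + 1(141.3) = 141.3
  B: 0 + 1(30.92) = 30.92
  C: 0 + 2(30.92) = 61.84
Total out = 34.17 + 141.3 + 30.92 + 61.84 = 268.2 kmol/h.

268 kmol/h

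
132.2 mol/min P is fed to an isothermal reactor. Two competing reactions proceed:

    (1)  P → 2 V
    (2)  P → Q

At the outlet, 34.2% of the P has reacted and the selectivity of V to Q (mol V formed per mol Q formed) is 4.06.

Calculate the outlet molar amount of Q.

Conversion of P: P consumed = 0.342 × 132.2 = 45.21 mol/min = 1ξ₁ + 1ξ₂.
Selectivity: 2ξ₁ / (1ξ₂) = 4.06 → ξ₁ = 2.03 ξ₂.
Substitute: (1·2.03 + 1) ξ₂ = 45.21 → ξ₂ = 14.92 mol/min, ξ₁ = 30.29 mol/min.
Outlet amounts (n = n₀ + Σ ν·ξ):
  P: 132.2 − 1(30.29) − 1(14.92) = 86.99
  V: 0 + 2(30.29) = 60.58
  Q: 0 + 1(14.92) = 14.92

14.9 mol/min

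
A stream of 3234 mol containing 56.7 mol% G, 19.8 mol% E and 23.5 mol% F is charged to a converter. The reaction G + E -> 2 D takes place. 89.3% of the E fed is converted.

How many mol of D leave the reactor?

1140 mol

E reacted = 0.893 × 640.3 = 571.8 mol; ν_E = −1, so ξ = 571.8/1 = 571.8 mol.
Outlet amounts (n = n₀ + ν ξ):
  G: 1834 − 1(571.8) = 1262
  E: 640.3 − 1(571.8) = 68.52
  D: 0 + 2(571.8) = 1144
  F: 760 (inert)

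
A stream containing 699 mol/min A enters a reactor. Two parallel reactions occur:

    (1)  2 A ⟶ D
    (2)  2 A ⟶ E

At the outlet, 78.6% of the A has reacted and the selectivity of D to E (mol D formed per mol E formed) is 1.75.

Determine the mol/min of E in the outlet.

Conversion of A: A consumed = 0.786 × 699 = 549.4 mol/min = 2ξ₁ + 2ξ₂.
Selectivity: 1ξ₁ / (1ξ₂) = 1.75 → ξ₁ = 1.75 ξ₂.
Substitute: (2·1.75 + 2) ξ₂ = 549.4 → ξ₂ = 99.89 mol/min, ξ₁ = 174.8 mol/min.
Outlet amounts (n = n₀ + Σ ν·ξ):
  A: 699 − 2(174.8) − 2(99.89) = 149.6
  D: 0 + 1(174.8) = 174.8
  E: 0 + 1(99.89) = 99.89

99.9 mol/min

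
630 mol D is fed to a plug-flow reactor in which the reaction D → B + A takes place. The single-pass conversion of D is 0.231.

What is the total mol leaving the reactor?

776 mol

D reacted = 0.231 × 630 = 145.5 mol; ν_D = −1, so ξ = 145.5/1 = 145.5 mol.
Outlet amounts (n = n₀ + ν ξ):
  D: 630 − 1(145.5) = 484.5
  B: 0 + 1(145.5) = 145.5
  A: 0 + 1(145.5) = 145.5
Total out = 484.5 + 145.5 + 145.5 = 775.5 mol.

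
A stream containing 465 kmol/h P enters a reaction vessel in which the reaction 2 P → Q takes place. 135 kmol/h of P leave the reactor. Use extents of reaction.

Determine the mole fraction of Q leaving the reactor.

For P: n = n₀ − 2ξ → 135 = 465 − 2ξ, giving ξ = 165 kmol/h.
Outlet amounts (n = n₀ + ν ξ):
  P: 465 − 2(165) = 135
  Q: 0 + 1(165) = 165
Total out = 300 kmol/h; y_Q = 165 / 300 = 0.55.

0.55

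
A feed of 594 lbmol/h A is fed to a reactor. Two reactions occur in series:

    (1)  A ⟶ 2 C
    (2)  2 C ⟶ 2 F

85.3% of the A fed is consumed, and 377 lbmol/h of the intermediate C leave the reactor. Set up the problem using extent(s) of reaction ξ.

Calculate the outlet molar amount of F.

Conversion of A: A consumed = 1ξ₁ = 0.853 × 594 → ξ₁ = 506.7 lbmol/h.
C balance: n_C = 0 + 2ξ₁ − 2ξ₂ = 377 → ξ₂ = (2·506.7 − 377)/2 = 318.2 lbmol/h.
Outlet amounts (n = n₀ + Σ ν·ξ):
  A: 594 − 1(506.7) = 87.32
  C: 0 + 2(506.7) − 2(318.2) = 377
  F: 0 + 2(318.2) = 636.4

636 lbmol/h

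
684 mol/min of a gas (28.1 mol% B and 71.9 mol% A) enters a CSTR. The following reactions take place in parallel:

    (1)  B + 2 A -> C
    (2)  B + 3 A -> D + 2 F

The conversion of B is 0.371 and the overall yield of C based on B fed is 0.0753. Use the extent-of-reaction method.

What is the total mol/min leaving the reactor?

Yield of C: 1ξ₁ / 192.2 = 0.0753 → ξ₁ = 14.47 mol/min.
Conversion of B: 1ξ₁ + 1ξ₂ = 0.371 × 192.2 = 71.31 → ξ₂ = 56.83 mol/min.
Outlet amounts (n = n₀ + Σ ν·ξ):
  B: 192.2 − 1(14.47) − 1(56.83) = 120.9
  A: 491.8 − 2(14.47) − 3(56.83) = 292.3
  C: 0 + 1(14.47) = 14.47
  D: 0 + 1(56.83) = 56.83
  F: 0 + 2(56.83) = 113.7
Total out = 120.9 + 292.3 + 14.47 + 56.83 + 113.7 = 598.2 mol/min.

598 mol/min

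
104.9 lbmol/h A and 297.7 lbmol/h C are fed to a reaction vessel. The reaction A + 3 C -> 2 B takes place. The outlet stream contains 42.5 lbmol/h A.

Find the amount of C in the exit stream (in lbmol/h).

110 lbmol/h

For A: n = n₀ − 1ξ → 42.5 = 104.9 − 1ξ, giving ξ = 62.4 lbmol/h.
Outlet amounts (n = n₀ + ν ξ):
  A: 104.9 − 1(62.4) = 42.5
  C: 297.7 − 3(62.4) = 110.5
  B: 0 + 2(62.4) = 124.8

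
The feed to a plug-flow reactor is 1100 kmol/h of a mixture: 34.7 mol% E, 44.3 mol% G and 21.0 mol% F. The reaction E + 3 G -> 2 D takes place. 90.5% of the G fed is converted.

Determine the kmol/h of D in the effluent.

294 kmol/h

G reacted = 0.905 × 487.3 = 441 kmol/h; ν_G = −3, so ξ = 441/3 = 147 kmol/h.
Outlet amounts (n = n₀ + ν ξ):
  E: 381.7 − 1(147) = 234.7
  G: 487.3 − 3(147) = 46.29
  D: 0 + 2(147) = 294
  F: 231 (inert)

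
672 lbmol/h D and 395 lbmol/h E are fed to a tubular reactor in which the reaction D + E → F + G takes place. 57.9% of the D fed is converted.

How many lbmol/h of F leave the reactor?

D reacted = 0.579 × 672 = 389.1 lbmol/h; ν_D = −1, so ξ = 389.1/1 = 389.1 lbmol/h.
Outlet amounts (n = n₀ + ν ξ):
  D: 672 − 1(389.1) = 282.9
  E: 395 − 1(389.1) = 5.912
  F: 0 + 1(389.1) = 389.1
  G: 0 + 1(389.1) = 389.1

389 lbmol/h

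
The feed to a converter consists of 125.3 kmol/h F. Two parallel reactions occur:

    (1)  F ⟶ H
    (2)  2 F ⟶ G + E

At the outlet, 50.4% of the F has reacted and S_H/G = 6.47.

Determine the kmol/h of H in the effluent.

48.2 kmol/h

Conversion of F: F consumed = 0.504 × 125.3 = 63.15 kmol/h = 1ξ₁ + 2ξ₂.
Selectivity: 1ξ₁ / (1ξ₂) = 6.47 → ξ₁ = 6.47 ξ₂.
Substitute: (1·6.47 + 2) ξ₂ = 63.15 → ξ₂ = 7.456 kmol/h, ξ₁ = 48.24 kmol/h.
Outlet amounts (n = n₀ + Σ ν·ξ):
  F: 125.3 − 1(48.24) − 2(7.456) = 62.15
  H: 0 + 1(48.24) = 48.24
  G: 0 + 1(7.456) = 7.456
  E: 0 + 1(7.456) = 7.456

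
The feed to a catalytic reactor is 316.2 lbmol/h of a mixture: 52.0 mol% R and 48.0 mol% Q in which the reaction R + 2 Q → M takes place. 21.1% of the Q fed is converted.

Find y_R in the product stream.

Q reacted = 0.211 × 151.8 = 32.02 lbmol/h; ν_Q = −2, so ξ = 32.02/2 = 16.01 lbmol/h.
Outlet amounts (n = n₀ + ν ξ):
  R: 164.4 − 1(16.01) = 148.4
  Q: 151.8 − 2(16.01) = 119.8
  M: 0 + 1(16.01) = 16.01
Total out = 284.2 lbmol/h; y_R = 148.4 / 284.2 = 0.5223.

0.522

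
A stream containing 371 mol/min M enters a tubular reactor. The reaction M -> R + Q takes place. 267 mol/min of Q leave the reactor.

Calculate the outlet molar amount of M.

104 mol/min

For Q: n = n₀ + 1ξ → 267 = 0 + 1ξ, giving ξ = 267 mol/min.
Outlet amounts (n = n₀ + ν ξ):
  M: 371 − 1(267) = 104
  R: 0 + 1(267) = 267
  Q: 0 + 1(267) = 267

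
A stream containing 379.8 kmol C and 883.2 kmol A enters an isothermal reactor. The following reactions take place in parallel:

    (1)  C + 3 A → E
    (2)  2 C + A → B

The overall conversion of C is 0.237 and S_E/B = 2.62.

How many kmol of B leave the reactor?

Conversion of C: C consumed = 0.237 × 379.8 = 90.01 kmol = 1ξ₁ + 2ξ₂.
Selectivity: 1ξ₁ / (1ξ₂) = 2.62 → ξ₁ = 2.62 ξ₂.
Substitute: (1·2.62 + 2) ξ₂ = 90.01 → ξ₂ = 19.48 kmol, ξ₁ = 51.05 kmol.
Outlet amounts (n = n₀ + Σ ν·ξ):
  C: 379.8 − 1(51.05) − 2(19.48) = 289.8
  A: 883.2 − 3(51.05) − 1(19.48) = 710.6
  E: 0 + 1(51.05) = 51.05
  B: 0 + 1(19.48) = 19.48

19.5 kmol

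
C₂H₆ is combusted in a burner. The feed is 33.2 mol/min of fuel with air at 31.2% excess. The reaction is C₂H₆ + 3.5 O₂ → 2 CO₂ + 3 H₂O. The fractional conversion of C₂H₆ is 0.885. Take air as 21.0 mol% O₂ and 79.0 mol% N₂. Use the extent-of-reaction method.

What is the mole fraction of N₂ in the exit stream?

Stoichiometric O₂ = 3.5 × 33.2 = 116.2 mol/min; O₂ fed = 116.2 × 1.312 = 152.5 mol/min.
N₂ fed = 152.5 × 79/21 = 573.5 mol/min.
Fuel reacted = 0.885 × 33.2 → ξ = 29.38 mol/min.
Outlet (n = n₀ + ν ξ):
  C₂H₆: 33.2 − 1(29.38) = 3.818
  O₂: 152.5 − 3.5(29.38) = 49.62
  N₂: 573.5 (inert)
  CO₂: 0 + 2(29.38) = 58.76
  H₂O: 0 + 3(29.38) = 88.15
Total out = 773.9 mol/min; y_N₂ = 573.5 / 773.9 = 0.7411.

0.741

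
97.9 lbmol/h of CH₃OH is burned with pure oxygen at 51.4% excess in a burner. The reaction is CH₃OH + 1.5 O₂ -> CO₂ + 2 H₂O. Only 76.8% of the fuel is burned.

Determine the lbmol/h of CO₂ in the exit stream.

Stoichiometric O₂ = 1.5 × 97.9 = 146.9 lbmol/h; O₂ fed = 146.9 × 1.514 = 222.3 lbmol/h.
Fuel reacted = 0.768 × 97.9 → ξ = 75.19 lbmol/h.
Outlet (n = n₀ + ν ξ):
  CH₃OH: 97.9 − 1(75.19) = 22.71
  O₂: 222.3 − 1.5(75.19) = 109.6
  CO₂: 0 + 1(75.19) = 75.19
  H₂O: 0 + 2(75.19) = 150.4

75.2 lbmol/h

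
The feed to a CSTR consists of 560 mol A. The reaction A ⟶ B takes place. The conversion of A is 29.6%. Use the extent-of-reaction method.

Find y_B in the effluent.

A reacted = 0.296 × 560 = 165.8 mol; ν_A = −1, so ξ = 165.8/1 = 165.8 mol.
Outlet amounts (n = n₀ + ν ξ):
  A: 560 − 1(165.8) = 394.2
  B: 0 + 1(165.8) = 165.8
Total out = 560 mol; y_B = 165.8 / 560 = 0.296.

0.296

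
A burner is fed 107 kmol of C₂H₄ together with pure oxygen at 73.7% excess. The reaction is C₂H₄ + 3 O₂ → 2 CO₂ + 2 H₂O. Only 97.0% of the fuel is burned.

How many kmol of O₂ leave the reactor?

246 kmol

Stoichiometric O₂ = 3 × 107 = 321 kmol; O₂ fed = 321 × 1.737 = 557.6 kmol.
Fuel reacted = 0.97 × 107 → ξ = 103.8 kmol.
Outlet (n = n₀ + ν ξ):
  C₂H₄: 107 − 1(103.8) = 3.21
  O₂: 557.6 − 3(103.8) = 246.2
  CO₂: 0 + 2(103.8) = 207.6
  H₂O: 0 + 2(103.8) = 207.6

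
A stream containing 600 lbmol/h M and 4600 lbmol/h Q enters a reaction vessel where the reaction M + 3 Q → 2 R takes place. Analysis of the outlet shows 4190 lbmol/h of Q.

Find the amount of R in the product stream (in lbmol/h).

For Q: n = n₀ − 3ξ → 4190 = 4600 − 3ξ, giving ξ = 136.7 lbmol/h.
Outlet amounts (n = n₀ + ν ξ):
  M: 600 − 1(136.7) = 463.3
  Q: 4600 − 3(136.7) = 4190
  R: 0 + 2(136.7) = 273.3

273 lbmol/h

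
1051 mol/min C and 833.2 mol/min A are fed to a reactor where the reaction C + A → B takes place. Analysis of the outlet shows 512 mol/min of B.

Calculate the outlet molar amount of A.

321 mol/min

For B: n = n₀ + 1ξ → 512 = 0 + 1ξ, giving ξ = 512 mol/min.
Outlet amounts (n = n₀ + ν ξ):
  C: 1051 − 1(512) = 539
  A: 833.2 − 1(512) = 321.2
  B: 0 + 1(512) = 512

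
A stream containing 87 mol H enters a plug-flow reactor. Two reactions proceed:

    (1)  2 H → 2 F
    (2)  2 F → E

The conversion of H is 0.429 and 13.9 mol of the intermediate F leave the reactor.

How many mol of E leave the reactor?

11.7 mol

Conversion of H: H consumed = 2ξ₁ = 0.429 × 87 → ξ₁ = 18.66 mol.
F balance: n_F = 0 + 2ξ₁ − 2ξ₂ = 13.9 → ξ₂ = (2·18.66 − 13.9)/2 = 11.71 mol.
Outlet amounts (n = n₀ + Σ ν·ξ):
  H: 87 − 2(18.66) = 49.68
  F: 0 + 2(18.66) − 2(11.71) = 13.9
  E: 0 + 1(11.71) = 11.71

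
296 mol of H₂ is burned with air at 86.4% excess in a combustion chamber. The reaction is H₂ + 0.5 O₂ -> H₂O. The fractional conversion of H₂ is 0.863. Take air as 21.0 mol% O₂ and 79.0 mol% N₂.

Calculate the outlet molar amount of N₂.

1040 mol

Stoichiometric O₂ = 0.5 × 296 = 148 mol; O₂ fed = 148 × 1.864 = 275.9 mol.
N₂ fed = 275.9 × 79/21 = 1038 mol.
Fuel reacted = 0.863 × 296 → ξ = 255.4 mol.
Outlet (n = n₀ + ν ξ):
  H₂: 296 − 1(255.4) = 40.55
  O₂: 275.9 − 0.5(255.4) = 148.1
  N₂: 1038 (inert)
  H₂O: 0 + 1(255.4) = 255.4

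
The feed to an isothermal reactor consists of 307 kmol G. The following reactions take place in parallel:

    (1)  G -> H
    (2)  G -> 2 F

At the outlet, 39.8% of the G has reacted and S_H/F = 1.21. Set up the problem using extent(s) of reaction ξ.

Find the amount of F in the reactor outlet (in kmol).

71.5 kmol

Conversion of G: G consumed = 0.398 × 307 = 122.2 kmol = 1ξ₁ + 1ξ₂.
Selectivity: 1ξ₁ / (2ξ₂) = 1.21 → ξ₁ = 2.42 ξ₂.
Substitute: (1·2.42 + 1) ξ₂ = 122.2 → ξ₂ = 35.73 kmol, ξ₁ = 86.46 kmol.
Outlet amounts (n = n₀ + Σ ν·ξ):
  G: 307 − 1(86.46) − 1(35.73) = 184.8
  H: 0 + 1(86.46) = 86.46
  F: 0 + 2(35.73) = 71.45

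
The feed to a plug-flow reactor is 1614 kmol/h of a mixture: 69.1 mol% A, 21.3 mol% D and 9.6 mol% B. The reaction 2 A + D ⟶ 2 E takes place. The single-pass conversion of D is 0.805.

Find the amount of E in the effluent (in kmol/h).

553 kmol/h

D reacted = 0.805 × 343.8 = 276.7 kmol/h; ν_D = −1, so ξ = 276.7/1 = 276.7 kmol/h.
Outlet amounts (n = n₀ + ν ξ):
  A: 1115 − 2(276.7) = 561.8
  D: 343.8 − 1(276.7) = 67.04
  E: 0 + 2(276.7) = 553.5
  B: 154.9 (inert)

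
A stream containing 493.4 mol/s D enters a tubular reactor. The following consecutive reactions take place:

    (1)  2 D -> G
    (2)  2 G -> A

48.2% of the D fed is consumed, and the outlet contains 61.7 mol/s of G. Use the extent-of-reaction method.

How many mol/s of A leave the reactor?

Conversion of D: D consumed = 2ξ₁ = 0.482 × 493.4 → ξ₁ = 118.9 mol/s.
G balance: n_G = 0 + 1ξ₁ − 2ξ₂ = 61.7 → ξ₂ = (1·118.9 − 61.7)/2 = 28.6 mol/s.
Outlet amounts (n = n₀ + Σ ν·ξ):
  D: 493.4 − 2(118.9) = 255.6
  G: 0 + 1(118.9) − 2(28.6) = 61.7
  A: 0 + 1(28.6) = 28.6

28.6 mol/s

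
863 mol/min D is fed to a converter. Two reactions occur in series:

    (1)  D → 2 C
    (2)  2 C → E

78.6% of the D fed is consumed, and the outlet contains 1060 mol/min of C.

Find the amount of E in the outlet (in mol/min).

Conversion of D: D consumed = 1ξ₁ = 0.786 × 863 → ξ₁ = 678.3 mol/min.
C balance: n_C = 0 + 2ξ₁ − 2ξ₂ = 1060 → ξ₂ = (2·678.3 − 1060)/2 = 148.3 mol/min.
Outlet amounts (n = n₀ + Σ ν·ξ):
  D: 863 − 1(678.3) = 184.7
  C: 0 + 2(678.3) − 2(148.3) = 1060
  E: 0 + 1(148.3) = 148.3

148 mol/min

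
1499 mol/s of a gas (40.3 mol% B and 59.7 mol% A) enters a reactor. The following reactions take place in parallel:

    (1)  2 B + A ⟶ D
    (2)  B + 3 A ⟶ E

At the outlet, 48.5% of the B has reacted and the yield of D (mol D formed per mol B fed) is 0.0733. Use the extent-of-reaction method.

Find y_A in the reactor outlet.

0.298

Yield of D: 1ξ₁ / 604.1 = 0.0733 → ξ₁ = 44.28 mol/s.
Conversion of B: 2ξ₁ + 1ξ₂ = 0.485 × 604.1 = 293 → ξ₂ = 204.4 mol/s.
Outlet amounts (n = n₀ + Σ ν·ξ):
  B: 604.1 − 2(44.28) − 1(204.4) = 311.1
  A: 894.9 − 1(44.28) − 3(204.4) = 237.3
  D: 0 + 1(44.28) = 44.28
  E: 0 + 1(204.4) = 204.4
Total out = 797.2 mol/s; y_A = 237.3 / 797.2 = 0.2977.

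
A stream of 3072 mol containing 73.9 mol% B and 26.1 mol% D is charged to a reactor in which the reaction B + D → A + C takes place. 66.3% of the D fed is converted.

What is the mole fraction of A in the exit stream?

0.173

D reacted = 0.663 × 801.8 = 531.6 mol; ν_D = −1, so ξ = 531.6/1 = 531.6 mol.
Outlet amounts (n = n₀ + ν ξ):
  B: 2270 − 1(531.6) = 1739
  D: 801.8 − 1(531.6) = 270.2
  A: 0 + 1(531.6) = 531.6
  C: 0 + 1(531.6) = 531.6
Total out = 3072 mol; y_A = 531.6 / 3072 = 0.173.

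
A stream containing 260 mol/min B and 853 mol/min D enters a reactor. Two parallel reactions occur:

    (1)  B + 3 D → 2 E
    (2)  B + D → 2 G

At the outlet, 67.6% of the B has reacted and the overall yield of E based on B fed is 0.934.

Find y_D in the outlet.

Yield of E: 2ξ₁ / 260 = 0.934 → ξ₁ = 121.4 mol/min.
Conversion of B: 1ξ₁ + 1ξ₂ = 0.676 × 260 = 175.8 → ξ₂ = 54.34 mol/min.
Outlet amounts (n = n₀ + Σ ν·ξ):
  B: 260 − 1(121.4) − 1(54.34) = 84.24
  D: 853 − 3(121.4) − 1(54.34) = 434.4
  E: 0 + 2(121.4) = 242.8
  G: 0 + 2(54.34) = 108.7
Total out = 870.2 mol/min; y_D = 434.4 / 870.2 = 0.4992.

0.499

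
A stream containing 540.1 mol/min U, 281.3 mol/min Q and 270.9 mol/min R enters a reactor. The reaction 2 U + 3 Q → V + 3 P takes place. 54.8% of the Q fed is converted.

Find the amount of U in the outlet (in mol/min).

Q reacted = 0.548 × 281.3 = 154.2 mol/min; ν_Q = −3, so ξ = 154.2/3 = 51.38 mol/min.
Outlet amounts (n = n₀ + ν ξ):
  U: 540.1 − 2(51.38) = 437.3
  Q: 281.3 − 3(51.38) = 127.1
  V: 0 + 1(51.38) = 51.38
  P: 0 + 3(51.38) = 154.2
  R: 270.9 (inert)

437 mol/min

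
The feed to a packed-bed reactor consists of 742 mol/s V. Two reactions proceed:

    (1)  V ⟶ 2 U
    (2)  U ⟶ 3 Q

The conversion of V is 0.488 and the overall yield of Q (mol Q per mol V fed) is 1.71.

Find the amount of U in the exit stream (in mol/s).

301 mol/s

Conversion of V: V consumed = 1ξ₁ = 0.488 × 742 → ξ₁ = 362.1 mol/s.
Yield of Q: 3ξ₂ / 742 = 1.71 → ξ₂ = 422.9 mol/s.
Outlet amounts (n = n₀ + Σ ν·ξ):
  V: 742 − 1(362.1) = 379.9
  U: 0 + 2(362.1) − 1(422.9) = 301.3
  Q: 0 + 3(422.9) = 1269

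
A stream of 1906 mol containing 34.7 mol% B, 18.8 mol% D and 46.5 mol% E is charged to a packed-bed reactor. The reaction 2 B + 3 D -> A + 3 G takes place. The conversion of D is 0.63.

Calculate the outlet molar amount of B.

511 mol

D reacted = 0.63 × 358.3 = 225.7 mol; ν_D = −3, so ξ = 225.7/3 = 75.25 mol.
Outlet amounts (n = n₀ + ν ξ):
  B: 661.4 − 2(75.25) = 510.9
  D: 358.3 − 3(75.25) = 132.6
  A: 0 + 1(75.25) = 75.25
  G: 0 + 3(75.25) = 225.7
  E: 886.3 (inert)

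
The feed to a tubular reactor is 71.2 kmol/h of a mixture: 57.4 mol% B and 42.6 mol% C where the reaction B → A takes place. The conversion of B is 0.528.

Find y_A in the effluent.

B reacted = 0.528 × 40.87 = 21.58 kmol/h; ν_B = −1, so ξ = 21.58/1 = 21.58 kmol/h.
Outlet amounts (n = n₀ + ν ξ):
  B: 40.87 − 1(21.58) = 19.29
  A: 0 + 1(21.58) = 21.58
  C: 30.33 (inert)
Total out = 71.2 kmol/h; y_A = 21.58 / 71.2 = 0.3031.

0.303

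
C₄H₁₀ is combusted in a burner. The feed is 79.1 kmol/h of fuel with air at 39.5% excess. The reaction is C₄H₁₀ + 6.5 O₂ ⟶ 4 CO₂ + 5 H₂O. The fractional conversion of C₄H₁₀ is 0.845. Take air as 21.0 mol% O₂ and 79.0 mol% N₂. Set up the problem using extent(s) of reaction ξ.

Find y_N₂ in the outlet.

Stoichiometric O₂ = 6.5 × 79.1 = 514.1 kmol/h; O₂ fed = 514.1 × 1.395 = 717.2 kmol/h.
N₂ fed = 717.2 × 79/21 = 2698 kmol/h.
Fuel reacted = 0.845 × 79.1 → ξ = 66.84 kmol/h.
Outlet (n = n₀ + ν ξ):
  C₄H₁₀: 79.1 − 1(66.84) = 12.26
  O₂: 717.2 − 6.5(66.84) = 282.8
  N₂: 2698 (inert)
  CO₂: 0 + 4(66.84) = 267.4
  H₂O: 0 + 5(66.84) = 334.2
Total out = 3595 kmol/h; y_N₂ = 2698 / 3595 = 0.7506.

0.751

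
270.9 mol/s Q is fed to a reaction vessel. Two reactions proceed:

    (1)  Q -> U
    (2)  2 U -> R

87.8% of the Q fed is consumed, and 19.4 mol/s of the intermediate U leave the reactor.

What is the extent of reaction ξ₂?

Conversion of Q: Q consumed = 1ξ₁ = 0.878 × 270.9 → ξ₁ = 237.9 mol/s.
U balance: n_U = 0 + 1ξ₁ − 2ξ₂ = 19.4 → ξ₂ = (1·237.9 − 19.4)/2 = 109.2 mol/s.
Outlet amounts (n = n₀ + Σ ν·ξ):
  Q: 270.9 − 1(237.9) = 33.05
  U: 0 + 1(237.9) − 2(109.2) = 19.4
  R: 0 + 1(109.2) = 109.2

ξ₂ = 109 mol/s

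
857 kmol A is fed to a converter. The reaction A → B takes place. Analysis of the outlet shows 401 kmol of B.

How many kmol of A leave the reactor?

456 kmol

For B: n = n₀ + 1ξ → 401 = 0 + 1ξ, giving ξ = 401 kmol.
Outlet amounts (n = n₀ + ν ξ):
  A: 857 − 1(401) = 456
  B: 0 + 1(401) = 401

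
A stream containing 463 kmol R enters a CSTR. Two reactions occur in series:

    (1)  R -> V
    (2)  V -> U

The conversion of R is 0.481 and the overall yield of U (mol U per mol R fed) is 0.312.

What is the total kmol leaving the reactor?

Conversion of R: R consumed = 1ξ₁ = 0.481 × 463 → ξ₁ = 222.7 kmol.
Yield of U: 1ξ₂ / 463 = 0.312 → ξ₂ = 144.5 kmol.
Outlet amounts (n = n₀ + Σ ν·ξ):
  R: 463 − 1(222.7) = 240.3
  V: 0 + 1(222.7) − 1(144.5) = 78.25
  U: 0 + 1(144.5) = 144.5
Total out = 240.3 + 78.25 + 144.5 = 463 kmol.

463 kmol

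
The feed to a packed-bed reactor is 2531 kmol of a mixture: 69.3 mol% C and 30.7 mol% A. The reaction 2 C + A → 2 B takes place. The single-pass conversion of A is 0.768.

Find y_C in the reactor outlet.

A reacted = 0.768 × 777 = 596.7 kmol; ν_A = −1, so ξ = 596.7/1 = 596.7 kmol.
Outlet amounts (n = n₀ + ν ξ):
  C: 1754 − 2(596.7) = 560.5
  A: 777 − 1(596.7) = 180.3
  B: 0 + 2(596.7) = 1193
Total out = 1934 kmol; y_C = 560.5 / 1934 = 0.2898.

0.29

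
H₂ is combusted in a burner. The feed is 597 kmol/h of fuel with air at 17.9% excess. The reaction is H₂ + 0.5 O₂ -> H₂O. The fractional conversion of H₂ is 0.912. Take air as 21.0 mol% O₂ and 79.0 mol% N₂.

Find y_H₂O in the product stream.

0.272

Stoichiometric O₂ = 0.5 × 597 = 298.5 kmol/h; O₂ fed = 298.5 × 1.179 = 351.9 kmol/h.
N₂ fed = 351.9 × 79/21 = 1324 kmol/h.
Fuel reacted = 0.912 × 597 → ξ = 544.5 kmol/h.
Outlet (n = n₀ + ν ξ):
  H₂: 597 − 1(544.5) = 52.54
  O₂: 351.9 − 0.5(544.5) = 79.7
  N₂: 1324 (inert)
  H₂O: 0 + 1(544.5) = 544.5
Total out = 2001 kmol/h; y_H₂O = 544.5 / 2001 = 0.2721.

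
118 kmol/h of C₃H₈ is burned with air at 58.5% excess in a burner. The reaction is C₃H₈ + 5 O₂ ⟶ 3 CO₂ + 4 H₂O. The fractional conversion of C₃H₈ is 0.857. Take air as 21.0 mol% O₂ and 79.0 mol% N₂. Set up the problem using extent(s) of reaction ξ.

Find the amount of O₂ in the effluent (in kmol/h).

430 kmol/h

Stoichiometric O₂ = 5 × 118 = 590 kmol/h; O₂ fed = 590 × 1.585 = 935.1 kmol/h.
N₂ fed = 935.1 × 79/21 = 3518 kmol/h.
Fuel reacted = 0.857 × 118 → ξ = 101.1 kmol/h.
Outlet (n = n₀ + ν ξ):
  C₃H₈: 118 − 1(101.1) = 16.87
  O₂: 935.1 − 5(101.1) = 429.5
  N₂: 3518 (inert)
  CO₂: 0 + 3(101.1) = 303.4
  H₂O: 0 + 4(101.1) = 404.5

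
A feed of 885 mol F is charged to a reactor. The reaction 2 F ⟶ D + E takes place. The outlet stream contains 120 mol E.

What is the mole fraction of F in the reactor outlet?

0.729

For E: n = n₀ + 1ξ → 120 = 0 + 1ξ, giving ξ = 120 mol.
Outlet amounts (n = n₀ + ν ξ):
  F: 885 − 2(120) = 645
  D: 0 + 1(120) = 120
  E: 0 + 1(120) = 120
Total out = 885 mol; y_F = 645 / 885 = 0.7288.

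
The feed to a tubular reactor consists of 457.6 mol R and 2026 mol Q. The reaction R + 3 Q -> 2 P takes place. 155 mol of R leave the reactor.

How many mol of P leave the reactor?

605 mol

For R: n = n₀ − 1ξ → 155 = 457.6 − 1ξ, giving ξ = 302.6 mol.
Outlet amounts (n = n₀ + ν ξ):
  R: 457.6 − 1(302.6) = 155
  Q: 2026 − 3(302.6) = 1118
  P: 0 + 2(302.6) = 605.2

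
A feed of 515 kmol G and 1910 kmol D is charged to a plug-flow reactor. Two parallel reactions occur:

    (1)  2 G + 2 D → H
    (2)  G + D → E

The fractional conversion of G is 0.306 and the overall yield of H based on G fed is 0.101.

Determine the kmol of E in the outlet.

Yield of H: 1ξ₁ / 515 = 0.101 → ξ₁ = 52.02 kmol.
Conversion of G: 2ξ₁ + 1ξ₂ = 0.306 × 515 = 157.6 → ξ₂ = 53.56 kmol.
Outlet amounts (n = n₀ + Σ ν·ξ):
  G: 515 − 2(52.02) − 1(53.56) = 357.4
  D: 1910 − 2(52.02) − 1(53.56) = 1752
  H: 0 + 1(52.02) = 52.02
  E: 0 + 1(53.56) = 53.56

53.6 kmol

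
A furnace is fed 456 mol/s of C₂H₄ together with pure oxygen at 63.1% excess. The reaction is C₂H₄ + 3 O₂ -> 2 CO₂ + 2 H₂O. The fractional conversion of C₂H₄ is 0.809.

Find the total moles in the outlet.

Stoichiometric O₂ = 3 × 456 = 1368 mol/s; O₂ fed = 1368 × 1.631 = 2231 mol/s.
Fuel reacted = 0.809 × 456 → ξ = 368.9 mol/s.
Outlet (n = n₀ + ν ξ):
  C₂H₄: 456 − 1(368.9) = 87.1
  O₂: 2231 − 3(368.9) = 1124
  CO₂: 0 + 2(368.9) = 737.8
  H₂O: 0 + 2(368.9) = 737.8
Total out = 87.1 + 1124 + 737.8 + 737.8 = 2687 mol/s.

2690 mol/s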